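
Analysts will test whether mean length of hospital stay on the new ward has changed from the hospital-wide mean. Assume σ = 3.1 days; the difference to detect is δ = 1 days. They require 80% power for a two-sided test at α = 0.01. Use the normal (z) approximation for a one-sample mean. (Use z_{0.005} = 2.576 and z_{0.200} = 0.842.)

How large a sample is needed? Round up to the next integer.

n = 113

n = (z_{α/2} + z_β)² · σ² / δ²
  = (2.576 + 0.842)² · 3.1² / 1²
  = 11.6827 · 9.61 / 1
  = 112.27
Round up → n = 113.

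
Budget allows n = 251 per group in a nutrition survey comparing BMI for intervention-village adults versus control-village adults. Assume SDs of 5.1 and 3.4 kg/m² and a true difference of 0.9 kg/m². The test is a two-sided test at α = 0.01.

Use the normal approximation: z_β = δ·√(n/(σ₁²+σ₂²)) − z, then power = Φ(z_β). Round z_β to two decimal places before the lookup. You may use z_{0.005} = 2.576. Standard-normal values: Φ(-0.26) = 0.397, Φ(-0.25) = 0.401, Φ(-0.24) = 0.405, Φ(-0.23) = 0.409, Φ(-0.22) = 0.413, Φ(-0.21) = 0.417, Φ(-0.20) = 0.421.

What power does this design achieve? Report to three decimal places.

z_β = δ·√(n/(σ₁²+σ₂²)) − z_{α/2}
    = 0.9 · √(251/37.57) − 2.576
    = 0.9 · 2.58474 − 2.576
    = 2.3263 − 2.576 = -0.2497 → -0.25
Power = Φ(-0.25) = 0.401.

Power ≈ 0.401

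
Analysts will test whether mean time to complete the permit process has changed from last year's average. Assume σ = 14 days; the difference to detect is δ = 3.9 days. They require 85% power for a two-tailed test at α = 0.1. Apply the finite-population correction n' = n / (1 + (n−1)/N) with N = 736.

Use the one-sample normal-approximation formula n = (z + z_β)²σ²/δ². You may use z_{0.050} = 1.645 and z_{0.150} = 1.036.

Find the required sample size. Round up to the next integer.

n = 83

n = (z_{α/2} + z_β)² · σ² / δ²
  = (1.645 + 1.036)² · 14² / 3.9²
  = 7.1878 · 196 / 15.21
  = 92.62
Finite-population correction (N = 736): 92.62 / (1 + (92.62 − 1)/736) = 82.37.
Round up → n = 83.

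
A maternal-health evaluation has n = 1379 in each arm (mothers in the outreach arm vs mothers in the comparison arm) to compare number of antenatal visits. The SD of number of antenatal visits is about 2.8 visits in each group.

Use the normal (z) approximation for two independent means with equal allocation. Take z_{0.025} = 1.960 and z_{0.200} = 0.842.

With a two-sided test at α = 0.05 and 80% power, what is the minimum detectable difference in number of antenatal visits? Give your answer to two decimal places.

δ = (z_{α/2} + z_β) · √((σ₁²+σ₂²)/n)
  = (1.960 + 0.842) · √(15.68/1379)
  = 2.802 · √0.01137
  = 2.802 · 0.1066
  = 0.2988

Minimum detectable difference ≈ 0.30 visits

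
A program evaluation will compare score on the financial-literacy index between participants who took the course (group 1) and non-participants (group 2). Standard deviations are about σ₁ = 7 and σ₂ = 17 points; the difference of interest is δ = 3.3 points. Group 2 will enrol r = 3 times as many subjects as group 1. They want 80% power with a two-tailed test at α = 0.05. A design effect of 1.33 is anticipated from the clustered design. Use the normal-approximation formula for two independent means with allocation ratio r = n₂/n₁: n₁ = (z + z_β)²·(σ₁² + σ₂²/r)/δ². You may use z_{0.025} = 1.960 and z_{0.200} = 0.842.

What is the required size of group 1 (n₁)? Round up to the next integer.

n₁ = 140

n₁ = (z_{α/2} + z_β)² · (σ₁² + σ₂²/r) / δ²
   = (1.960 + 0.842)² · (7² + 17²/3) / 3.3²
   = 7.8512 · (49 + 96.3333) / 10.89
   = 7.8512 · 145.3333 / 10.89
   = 104.78
Design effect: 1.33 × 104.78 = 139.36.
Round up → n₁ = 140; n₂ = r·n₁ = 3 × 140 = 420.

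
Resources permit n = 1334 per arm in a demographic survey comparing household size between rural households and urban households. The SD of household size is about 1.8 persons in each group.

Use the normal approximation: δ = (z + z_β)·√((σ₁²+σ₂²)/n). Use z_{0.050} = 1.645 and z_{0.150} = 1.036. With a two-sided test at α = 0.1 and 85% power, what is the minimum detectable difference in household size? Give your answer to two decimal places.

Minimum detectable difference ≈ 0.19 persons

δ = (z_{α/2} + z_β) · √((σ₁²+σ₂²)/n)
  = (1.645 + 1.036) · √(6.48/1334)
  = 2.681 · √0.00486
  = 2.681 · 0.0697
  = 0.1869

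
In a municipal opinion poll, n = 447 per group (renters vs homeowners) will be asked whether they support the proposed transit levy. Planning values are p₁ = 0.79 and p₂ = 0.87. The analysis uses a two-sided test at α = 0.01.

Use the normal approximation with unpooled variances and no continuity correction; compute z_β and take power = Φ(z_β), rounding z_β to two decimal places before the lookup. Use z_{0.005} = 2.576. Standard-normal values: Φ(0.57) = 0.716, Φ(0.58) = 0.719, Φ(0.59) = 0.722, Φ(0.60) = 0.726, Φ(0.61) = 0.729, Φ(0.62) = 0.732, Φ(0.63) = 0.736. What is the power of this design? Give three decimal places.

z_β = |p₁−p₂|·√(n/[p₁q₁+p₂q₂]) − z_{α/2}
    = 0.08 · √(447/0.2790) − 2.576
    = 0.08 · 40.0269 − 2.576
    = 3.2021 − 2.576 = 0.6261 → 0.63
Power = Φ(0.63) = 0.736.

Power ≈ 0.736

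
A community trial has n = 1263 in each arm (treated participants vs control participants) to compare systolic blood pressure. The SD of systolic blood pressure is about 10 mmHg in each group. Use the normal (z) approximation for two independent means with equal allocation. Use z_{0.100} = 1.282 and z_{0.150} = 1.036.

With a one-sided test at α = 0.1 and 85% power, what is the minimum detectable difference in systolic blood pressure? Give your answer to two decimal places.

Minimum detectable difference ≈ 0.92 mmHg

δ = (z_α + z_β) · √((σ₁²+σ₂²)/n)
  = (1.282 + 1.036) · √(200/1263)
  = 2.318 · √0.15835
  = 2.318 · 0.3979
  = 0.9224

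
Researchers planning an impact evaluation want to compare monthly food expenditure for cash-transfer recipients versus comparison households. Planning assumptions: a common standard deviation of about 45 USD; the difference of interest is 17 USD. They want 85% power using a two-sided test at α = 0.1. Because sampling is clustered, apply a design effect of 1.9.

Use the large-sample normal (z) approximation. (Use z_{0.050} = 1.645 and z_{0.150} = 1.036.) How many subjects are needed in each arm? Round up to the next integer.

n = 192 per group

n = (z_{α/2} + z_β)² · (σ₁² + σ₂²) / δ²
  = (1.645 + 1.036)² · (2·45² = 4050) / 17²
  = 7.1878 · 4050 / 289
  = 100.73
Design effect: 1.9 × 100.73 = 191.38.
Round up → n = 192 per group.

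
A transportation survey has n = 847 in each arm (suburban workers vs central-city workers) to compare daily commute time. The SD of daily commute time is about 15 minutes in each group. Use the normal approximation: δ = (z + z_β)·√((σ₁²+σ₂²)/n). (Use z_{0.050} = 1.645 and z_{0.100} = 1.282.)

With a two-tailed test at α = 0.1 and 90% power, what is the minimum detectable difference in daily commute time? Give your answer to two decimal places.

Minimum detectable difference ≈ 2.13 minutes

δ = (z_{α/2} + z_β) · √((σ₁²+σ₂²)/n)
  = (1.645 + 1.282) · √(450/847)
  = 2.927 · √0.53129
  = 2.927 · 0.7289
  = 2.1335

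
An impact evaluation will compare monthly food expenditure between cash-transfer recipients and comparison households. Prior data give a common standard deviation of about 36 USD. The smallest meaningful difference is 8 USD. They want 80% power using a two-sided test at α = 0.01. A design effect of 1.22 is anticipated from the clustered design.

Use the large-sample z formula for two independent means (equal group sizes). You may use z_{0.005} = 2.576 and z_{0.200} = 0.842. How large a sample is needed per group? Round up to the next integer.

n = 578 per group

n = (z_{α/2} + z_β)² · (σ₁² + σ₂²) / δ²
  = (2.576 + 0.842)² · (2·36² = 2592) / 8²
  = 11.6827 · 2592 / 64
  = 473.15
Design effect: 1.22 × 473.15 = 577.24.
Round up → n = 578 per group.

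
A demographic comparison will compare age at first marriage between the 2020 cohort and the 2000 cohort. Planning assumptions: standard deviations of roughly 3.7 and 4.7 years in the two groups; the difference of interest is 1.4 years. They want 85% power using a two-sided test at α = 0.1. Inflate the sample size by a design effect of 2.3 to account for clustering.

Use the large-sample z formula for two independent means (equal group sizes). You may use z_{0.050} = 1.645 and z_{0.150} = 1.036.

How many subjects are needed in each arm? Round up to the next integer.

n = (z_{α/2} + z_β)² · (σ₁² + σ₂²) / δ²
  = (1.645 + 1.036)² · (3.7² + 4.7² = 35.78) / 1.4²
  = 7.1878 · 35.78 / 1.96
  = 131.21
Design effect: 2.3 × 131.21 = 301.79.
Round up → n = 302 per group.

n = 302 per group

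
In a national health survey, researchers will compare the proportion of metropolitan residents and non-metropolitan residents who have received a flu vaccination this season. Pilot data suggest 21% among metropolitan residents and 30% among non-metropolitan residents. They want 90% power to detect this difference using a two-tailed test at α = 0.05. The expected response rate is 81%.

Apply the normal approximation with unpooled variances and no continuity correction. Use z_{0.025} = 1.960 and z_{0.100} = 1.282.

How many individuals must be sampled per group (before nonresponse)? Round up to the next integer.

n = (z_{α/2} + z_β)² · [p₁(1−p₁) + p₂(1−p₂)] / (p₁ − p₂)²
  = (1.960 + 1.282)² · (0.21·0.79 + 0.30·0.70) / (-0.09)²
  = (3.242)² · (0.1659 + 0.2100) / 0.0081
  = 10.5106 · 0.3759 / 0.0081
  = 487.77
Adjust for 81% response: 487.77 / 0.81 = 602.18.
Round up → n = 603 per group.

n = 603 per group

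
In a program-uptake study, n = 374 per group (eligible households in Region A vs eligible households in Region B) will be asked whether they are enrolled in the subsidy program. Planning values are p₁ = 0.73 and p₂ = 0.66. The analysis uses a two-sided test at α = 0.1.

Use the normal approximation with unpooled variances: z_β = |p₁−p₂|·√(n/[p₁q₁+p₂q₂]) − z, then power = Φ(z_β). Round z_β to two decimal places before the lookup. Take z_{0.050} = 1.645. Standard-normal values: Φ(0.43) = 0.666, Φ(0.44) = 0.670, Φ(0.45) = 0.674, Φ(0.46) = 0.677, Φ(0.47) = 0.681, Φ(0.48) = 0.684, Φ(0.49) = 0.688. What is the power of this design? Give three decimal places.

Power ≈ 0.670

z_β = |p₁−p₂|·√(n/[p₁q₁+p₂q₂]) − z_{α/2}
    = 0.07 · √(374/0.4215) − 1.645
    = 0.07 · 29.7877 − 1.645
    = 2.0851 − 1.645 = 0.4401 → 0.44
Power = Φ(0.44) = 0.670.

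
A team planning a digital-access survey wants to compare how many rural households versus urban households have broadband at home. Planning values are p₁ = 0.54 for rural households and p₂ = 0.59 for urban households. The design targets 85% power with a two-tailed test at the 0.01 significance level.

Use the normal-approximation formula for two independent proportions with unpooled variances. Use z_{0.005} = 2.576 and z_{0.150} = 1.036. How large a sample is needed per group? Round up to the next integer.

n = (z_{α/2} + z_β)² · [p₁(1−p₁) + p₂(1−p₂)] / (p₁ − p₂)²
  = (2.576 + 1.036)² · (0.54·0.46 + 0.59·0.41) / (-0.05)²
  = (3.612)² · (0.2484 + 0.2419) / 0.0025
  = 13.0465 · 0.4903 / 0.0025
  = 2558.69
Round up → n = 2559 per group.

n = 2559 per group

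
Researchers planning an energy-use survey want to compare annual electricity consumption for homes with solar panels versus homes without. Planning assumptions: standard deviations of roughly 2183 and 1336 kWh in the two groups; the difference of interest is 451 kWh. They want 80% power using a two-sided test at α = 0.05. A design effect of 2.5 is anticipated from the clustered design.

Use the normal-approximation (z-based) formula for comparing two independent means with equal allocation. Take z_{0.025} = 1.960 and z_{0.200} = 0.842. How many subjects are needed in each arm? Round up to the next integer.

n = (z_{α/2} + z_β)² · (σ₁² + σ₂²) / δ²
  = (1.960 + 0.842)² · (2183² + 1336² = 6550385) / 451²
  = 7.8512 · 6550385 / 203401
  = 252.84
Design effect: 2.5 × 252.84 = 632.11.
Round up → n = 633 per group.

n = 633 per group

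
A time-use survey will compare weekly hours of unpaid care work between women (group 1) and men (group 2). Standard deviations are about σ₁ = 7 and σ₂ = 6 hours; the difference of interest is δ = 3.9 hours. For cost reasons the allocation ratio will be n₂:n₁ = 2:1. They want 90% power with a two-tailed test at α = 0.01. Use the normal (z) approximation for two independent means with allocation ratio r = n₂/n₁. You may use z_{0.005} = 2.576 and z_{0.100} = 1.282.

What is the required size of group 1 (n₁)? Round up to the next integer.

n₁ = 66

n₁ = (z_{α/2} + z_β)² · (σ₁² + σ₂²/r) / δ²
   = (2.576 + 1.282)² · (7² + 6²/2) / 3.9²
   = 14.8842 · (49 + 18) / 15.21
   = 14.8842 · 67 / 15.21
   = 65.56
Round up → n₁ = 66; n₂ = r·n₁ = 2 × 66 = 132.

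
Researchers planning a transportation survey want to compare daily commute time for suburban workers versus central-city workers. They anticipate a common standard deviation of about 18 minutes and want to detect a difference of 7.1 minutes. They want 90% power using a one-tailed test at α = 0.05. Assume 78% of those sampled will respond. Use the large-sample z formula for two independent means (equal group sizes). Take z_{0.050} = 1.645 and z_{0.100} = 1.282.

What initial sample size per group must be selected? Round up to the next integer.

n = 142 per group

n = (z_α + z_β)² · (σ₁² + σ₂²) / δ²
  = (1.645 + 1.282)² · (2·18² = 648) / 7.1²
  = 8.5673 · 648 / 50.41
  = 110.13
Adjust for 78% response: 110.13 / 0.78 = 141.19.
Round up → n = 142 per group.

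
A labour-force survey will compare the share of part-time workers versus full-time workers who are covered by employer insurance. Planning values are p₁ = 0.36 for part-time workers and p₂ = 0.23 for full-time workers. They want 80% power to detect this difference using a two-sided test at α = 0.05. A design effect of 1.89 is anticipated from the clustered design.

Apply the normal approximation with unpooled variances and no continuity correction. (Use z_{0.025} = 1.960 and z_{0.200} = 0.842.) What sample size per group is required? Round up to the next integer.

n = 358 per group

n = (z_{α/2} + z_β)² · [p₁(1−p₁) + p₂(1−p₂)] / (p₁ − p₂)²
  = (1.960 + 0.842)² · (0.36·0.64 + 0.23·0.77) / (0.13)²
  = (2.802)² · (0.2304 + 0.1771) / 0.0169
  = 7.8512 · 0.4075 / 0.0169
  = 189.31
Design effect: 1.89 × 189.31 = 357.80.
Round up → n = 358 per group.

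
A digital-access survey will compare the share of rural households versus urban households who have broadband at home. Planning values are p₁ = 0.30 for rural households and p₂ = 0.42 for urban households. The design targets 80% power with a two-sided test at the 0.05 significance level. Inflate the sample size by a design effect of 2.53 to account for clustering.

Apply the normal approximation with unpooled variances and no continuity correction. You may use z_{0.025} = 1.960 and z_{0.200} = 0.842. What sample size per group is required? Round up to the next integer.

n = 626 per group

n = (z_{α/2} + z_β)² · [p₁(1−p₁) + p₂(1−p₂)] / (p₁ − p₂)²
  = (1.960 + 0.842)² · (0.30·0.70 + 0.42·0.58) / (-0.12)²
  = (2.802)² · (0.2100 + 0.2436) / 0.0144
  = 7.8512 · 0.4536 / 0.0144
  = 247.31
Design effect: 2.53 × 247.31 = 625.70.
Round up → n = 626 per group.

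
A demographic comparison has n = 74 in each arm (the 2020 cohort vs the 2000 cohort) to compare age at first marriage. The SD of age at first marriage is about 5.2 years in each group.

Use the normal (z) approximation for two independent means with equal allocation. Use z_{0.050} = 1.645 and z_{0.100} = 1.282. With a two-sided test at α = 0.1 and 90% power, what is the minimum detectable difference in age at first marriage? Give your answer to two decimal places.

δ = (z_{α/2} + z_β) · √((σ₁²+σ₂²)/n)
  = (1.645 + 1.282) · √(54.08/74)
  = 2.927 · √0.73081
  = 2.927 · 0.8549
  = 2.5022

Minimum detectable difference ≈ 2.50 years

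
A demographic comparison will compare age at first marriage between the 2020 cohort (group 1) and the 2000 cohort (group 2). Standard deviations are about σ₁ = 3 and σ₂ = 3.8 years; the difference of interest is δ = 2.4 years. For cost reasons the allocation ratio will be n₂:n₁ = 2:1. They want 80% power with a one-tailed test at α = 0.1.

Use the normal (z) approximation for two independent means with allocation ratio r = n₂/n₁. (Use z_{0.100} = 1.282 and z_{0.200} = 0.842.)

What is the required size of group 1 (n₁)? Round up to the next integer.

n₁ = (z_α + z_β)² · (σ₁² + σ₂²/r) / δ²
   = (1.282 + 0.842)² · (3² + 3.8²/2) / 2.4²
   = 4.5114 · (9 + 7.22) / 5.76
   = 4.5114 · 16.22 / 5.76
   = 12.70
Round up → n₁ = 13; n₂ = r·n₁ = 2 × 13 = 26.

n₁ = 13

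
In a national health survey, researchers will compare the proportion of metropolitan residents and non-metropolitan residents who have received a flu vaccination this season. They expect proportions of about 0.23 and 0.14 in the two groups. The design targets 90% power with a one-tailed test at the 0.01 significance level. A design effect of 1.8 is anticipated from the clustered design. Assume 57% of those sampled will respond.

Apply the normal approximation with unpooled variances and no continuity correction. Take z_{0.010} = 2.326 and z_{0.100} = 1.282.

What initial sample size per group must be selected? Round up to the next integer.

n = 1510 per group

n = (z_α + z_β)² · [p₁(1−p₁) + p₂(1−p₂)] / (p₁ − p₂)²
  = (2.326 + 1.282)² · (0.23·0.77 + 0.14·0.86) / (0.09)²
  = (3.608)² · (0.1771 + 0.1204) / 0.0081
  = 13.0177 · 0.2975 / 0.0081
  = 478.12
Design effect: 1.8 × 478.12 = 860.61.
Adjust for 57% response: 860.61 / 0.57 = 1509.85.
Round up → n = 1510 per group.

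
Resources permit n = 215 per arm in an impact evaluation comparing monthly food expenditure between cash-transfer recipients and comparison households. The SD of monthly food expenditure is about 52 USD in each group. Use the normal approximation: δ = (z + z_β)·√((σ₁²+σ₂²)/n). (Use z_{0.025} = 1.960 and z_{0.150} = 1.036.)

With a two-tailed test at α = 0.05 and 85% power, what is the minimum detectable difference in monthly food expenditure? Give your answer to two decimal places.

δ = (z_{α/2} + z_β) · √((σ₁²+σ₂²)/n)
  = (1.960 + 1.036) · √(5408/215)
  = 2.996 · √25.1535
  = 2.996 · 5.0153
  = 15.0259

Minimum detectable difference ≈ 15.03 USD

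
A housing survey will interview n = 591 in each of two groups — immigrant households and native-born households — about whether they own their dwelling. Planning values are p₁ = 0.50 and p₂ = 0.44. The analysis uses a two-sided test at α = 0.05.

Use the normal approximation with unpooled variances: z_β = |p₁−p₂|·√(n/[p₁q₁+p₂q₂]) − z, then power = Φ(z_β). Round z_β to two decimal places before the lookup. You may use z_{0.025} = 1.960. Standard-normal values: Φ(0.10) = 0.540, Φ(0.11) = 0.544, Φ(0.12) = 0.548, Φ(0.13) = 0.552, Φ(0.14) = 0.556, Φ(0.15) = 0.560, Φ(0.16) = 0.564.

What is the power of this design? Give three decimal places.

Power ≈ 0.544

z_β = |p₁−p₂|·√(n/[p₁q₁+p₂q₂]) − z_{α/2}
    = 0.06 · √(591/0.4964) − 1.960
    = 0.06 · 34.5047 − 1.960
    = 2.0703 − 1.960 = 0.1103 → 0.11
Power = Φ(0.11) = 0.544.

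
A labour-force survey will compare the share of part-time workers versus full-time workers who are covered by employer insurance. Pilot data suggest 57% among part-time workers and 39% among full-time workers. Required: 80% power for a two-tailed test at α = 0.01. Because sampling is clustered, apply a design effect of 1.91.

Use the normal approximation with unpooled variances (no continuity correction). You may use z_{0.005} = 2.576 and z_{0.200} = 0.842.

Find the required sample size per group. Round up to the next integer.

n = 333 per group

n = (z_{α/2} + z_β)² · [p₁(1−p₁) + p₂(1−p₂)] / (p₁ − p₂)²
  = (2.576 + 0.842)² · (0.57·0.43 + 0.39·0.61) / (0.18)²
  = (3.418)² · (0.2451 + 0.2379) / 0.0324
  = 11.6827 · 0.4830 / 0.0324
  = 174.16
Design effect: 1.91 × 174.16 = 332.64.
Round up → n = 333 per group.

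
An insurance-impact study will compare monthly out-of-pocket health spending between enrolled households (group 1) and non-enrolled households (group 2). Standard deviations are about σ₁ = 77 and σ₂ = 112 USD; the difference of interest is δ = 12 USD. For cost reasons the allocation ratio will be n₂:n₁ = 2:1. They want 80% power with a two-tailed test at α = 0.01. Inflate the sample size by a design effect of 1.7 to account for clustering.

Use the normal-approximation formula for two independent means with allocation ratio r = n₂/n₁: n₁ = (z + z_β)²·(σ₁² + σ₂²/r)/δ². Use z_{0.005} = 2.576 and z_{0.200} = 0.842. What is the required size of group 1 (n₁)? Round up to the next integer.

n₁ = (z_{α/2} + z_β)² · (σ₁² + σ₂²/r) / δ²
   = (2.576 + 0.842)² · (77² + 112²/2) / 12²
   = 11.6827 · (5929 + 6272) / 144
   = 11.6827 · 12201 / 144
   = 989.87
Design effect: 1.7 × 989.87 = 1682.77.
Round up → n₁ = 1683; n₂ = r·n₁ = 2 × 1683 = 3366.

n₁ = 1683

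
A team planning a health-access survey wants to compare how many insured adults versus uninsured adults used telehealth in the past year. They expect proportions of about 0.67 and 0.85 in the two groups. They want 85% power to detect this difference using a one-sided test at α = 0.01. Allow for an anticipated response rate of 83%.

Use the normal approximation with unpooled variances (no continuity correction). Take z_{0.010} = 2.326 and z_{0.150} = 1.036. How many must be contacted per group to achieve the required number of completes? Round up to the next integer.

n = 147 per group

n = (z_α + z_β)² · [p₁(1−p₁) + p₂(1−p₂)] / (p₁ − p₂)²
  = (2.326 + 1.036)² · (0.67·0.33 + 0.85·0.15) / (-0.18)²
  = (3.362)² · (0.2211 + 0.1275) / 0.0324
  = 11.3030 · 0.3486 / 0.0324
  = 121.61
Adjust for 83% response: 121.61 / 0.83 = 146.52.
Round up → n = 147 per group.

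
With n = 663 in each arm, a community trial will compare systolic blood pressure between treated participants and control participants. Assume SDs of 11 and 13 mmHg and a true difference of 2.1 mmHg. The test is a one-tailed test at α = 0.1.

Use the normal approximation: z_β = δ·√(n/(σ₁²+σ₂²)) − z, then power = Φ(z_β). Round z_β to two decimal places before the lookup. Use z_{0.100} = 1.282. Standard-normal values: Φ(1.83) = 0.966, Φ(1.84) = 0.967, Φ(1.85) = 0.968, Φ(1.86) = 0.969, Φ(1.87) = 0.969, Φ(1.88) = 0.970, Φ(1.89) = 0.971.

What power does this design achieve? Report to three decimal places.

z_β = δ·√(n/(σ₁²+σ₂²)) − z_α
    = 2.1 · √(663/290) − 1.282
    = 2.1 · 1.51202 − 1.282
    = 3.1752 − 1.282 = 1.8932 → 1.89
Power = Φ(1.89) = 0.971.

Power ≈ 0.971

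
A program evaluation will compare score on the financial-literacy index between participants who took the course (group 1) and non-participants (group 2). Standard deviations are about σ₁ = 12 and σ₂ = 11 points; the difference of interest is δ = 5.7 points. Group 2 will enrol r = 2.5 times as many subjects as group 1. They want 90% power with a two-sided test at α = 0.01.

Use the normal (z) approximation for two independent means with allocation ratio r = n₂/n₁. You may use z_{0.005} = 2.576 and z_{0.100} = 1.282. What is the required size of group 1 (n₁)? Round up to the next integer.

n₁ = 89

n₁ = (z_{α/2} + z_β)² · (σ₁² + σ₂²/r) / δ²
   = (2.576 + 1.282)² · (12² + 11²/2.5) / 5.7²
   = 14.8842 · (144 + 48.4) / 32.49
   = 14.8842 · 192.4 / 32.49
   = 88.14
Round up → n₁ = 89; n₂ = r·n₁ = 2.5 × 89 = 223.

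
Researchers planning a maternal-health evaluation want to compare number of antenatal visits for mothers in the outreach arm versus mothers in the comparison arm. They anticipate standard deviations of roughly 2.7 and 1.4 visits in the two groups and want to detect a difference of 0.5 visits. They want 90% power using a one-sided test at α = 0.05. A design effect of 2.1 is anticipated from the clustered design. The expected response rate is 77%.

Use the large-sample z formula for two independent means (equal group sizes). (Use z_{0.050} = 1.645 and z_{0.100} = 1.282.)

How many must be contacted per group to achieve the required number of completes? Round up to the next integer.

n = (z_α + z_β)² · (σ₁² + σ₂²) / δ²
  = (1.645 + 1.282)² · (2.7² + 1.4² = 9.25) / 0.5²
  = 8.5673 · 9.25 / 0.25
  = 316.99
Design effect: 2.1 × 316.99 = 665.68.
Adjust for 77% response: 665.68 / 0.77 = 864.52.
Round up → n = 865 per group.

n = 865 per group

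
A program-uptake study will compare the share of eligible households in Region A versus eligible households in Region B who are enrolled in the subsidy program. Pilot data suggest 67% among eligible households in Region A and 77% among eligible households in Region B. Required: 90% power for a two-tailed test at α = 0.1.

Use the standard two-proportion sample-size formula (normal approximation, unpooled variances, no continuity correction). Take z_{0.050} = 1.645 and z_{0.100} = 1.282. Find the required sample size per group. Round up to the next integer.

n = 342 per group

n = (z_{α/2} + z_β)² · [p₁(1−p₁) + p₂(1−p₂)] / (p₁ − p₂)²
  = (1.645 + 1.282)² · (0.67·0.33 + 0.77·0.23) / (-0.10)²
  = (2.927)² · (0.2211 + 0.1771) / 0.0100
  = 8.5673 · 0.3982 / 0.0100
  = 341.15
Round up → n = 342 per group.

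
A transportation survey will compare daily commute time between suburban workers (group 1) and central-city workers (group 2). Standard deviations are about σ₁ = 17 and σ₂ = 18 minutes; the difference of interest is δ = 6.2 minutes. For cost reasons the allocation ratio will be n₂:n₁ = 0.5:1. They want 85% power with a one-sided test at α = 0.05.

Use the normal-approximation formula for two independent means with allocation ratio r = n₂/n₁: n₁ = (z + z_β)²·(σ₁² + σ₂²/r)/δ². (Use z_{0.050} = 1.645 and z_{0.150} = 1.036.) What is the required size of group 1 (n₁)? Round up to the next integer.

n₁ = (z_α + z_β)² · (σ₁² + σ₂²/r) / δ²
   = (1.645 + 1.036)² · (17² + 18²/0.5) / 6.2²
   = 7.1878 · (289 + 648) / 38.44
   = 7.1878 · 937 / 38.44
   = 175.21
Round up → n₁ = 176; n₂ = r·n₁ = 0.5 × 176 = 88.

n₁ = 176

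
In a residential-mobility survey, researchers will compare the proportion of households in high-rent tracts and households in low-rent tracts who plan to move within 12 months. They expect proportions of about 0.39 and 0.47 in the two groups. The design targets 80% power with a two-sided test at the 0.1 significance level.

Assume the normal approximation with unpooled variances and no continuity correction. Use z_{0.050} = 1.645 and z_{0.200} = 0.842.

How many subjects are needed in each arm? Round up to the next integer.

n = (z_{α/2} + z_β)² · [p₁(1−p₁) + p₂(1−p₂)] / (p₁ − p₂)²
  = (1.645 + 0.842)² · (0.39·0.61 + 0.47·0.53) / (-0.08)²
  = (2.487)² · (0.2379 + 0.2491) / 0.0064
  = 6.1852 · 0.4870 / 0.0064
  = 470.65
Round up → n = 471 per group.

n = 471 per group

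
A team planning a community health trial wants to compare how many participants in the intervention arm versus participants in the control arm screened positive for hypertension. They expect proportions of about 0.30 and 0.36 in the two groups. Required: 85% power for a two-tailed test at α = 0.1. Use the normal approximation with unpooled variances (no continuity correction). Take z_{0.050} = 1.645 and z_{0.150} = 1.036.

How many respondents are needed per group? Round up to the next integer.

n = (z_{α/2} + z_β)² · [p₁(1−p₁) + p₂(1−p₂)] / (p₁ − p₂)²
  = (1.645 + 1.036)² · (0.30·0.70 + 0.36·0.64) / (-0.06)²
  = (2.681)² · (0.2100 + 0.2304) / 0.0036
  = 7.1878 · 0.4404 / 0.0036
  = 879.30
Round up → n = 880 per group.

n = 880 per group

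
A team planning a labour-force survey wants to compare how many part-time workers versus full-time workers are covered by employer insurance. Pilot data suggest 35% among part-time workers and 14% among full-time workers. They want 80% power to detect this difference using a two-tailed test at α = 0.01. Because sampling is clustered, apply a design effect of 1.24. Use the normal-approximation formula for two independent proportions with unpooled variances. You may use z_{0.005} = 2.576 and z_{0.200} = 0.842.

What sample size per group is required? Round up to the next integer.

n = 115 per group

n = (z_{α/2} + z_β)² · [p₁(1−p₁) + p₂(1−p₂)] / (p₁ − p₂)²
  = (2.576 + 0.842)² · (0.35·0.65 + 0.14·0.86) / (0.21)²
  = (3.418)² · (0.2275 + 0.1204) / 0.0441
  = 11.6827 · 0.3479 / 0.0441
  = 92.16
Design effect: 1.24 × 92.16 = 114.28.
Round up → n = 115 per group.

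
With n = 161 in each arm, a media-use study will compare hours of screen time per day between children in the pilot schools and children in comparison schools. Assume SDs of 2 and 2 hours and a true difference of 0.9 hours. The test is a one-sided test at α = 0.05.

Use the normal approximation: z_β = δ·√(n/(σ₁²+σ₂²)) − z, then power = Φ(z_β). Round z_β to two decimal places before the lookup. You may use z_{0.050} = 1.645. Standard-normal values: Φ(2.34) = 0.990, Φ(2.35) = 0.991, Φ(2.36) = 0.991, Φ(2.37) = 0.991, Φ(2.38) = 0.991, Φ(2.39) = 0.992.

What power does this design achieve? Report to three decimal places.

Power ≈ 0.992

z_β = δ·√(n/(σ₁²+σ₂²)) − z_α
    = 0.9 · √(161/8) − 1.645
    = 0.9 · 4.48609 − 1.645
    = 4.0375 − 1.645 = 2.3925 → 2.39
Power = Φ(2.39) = 0.992.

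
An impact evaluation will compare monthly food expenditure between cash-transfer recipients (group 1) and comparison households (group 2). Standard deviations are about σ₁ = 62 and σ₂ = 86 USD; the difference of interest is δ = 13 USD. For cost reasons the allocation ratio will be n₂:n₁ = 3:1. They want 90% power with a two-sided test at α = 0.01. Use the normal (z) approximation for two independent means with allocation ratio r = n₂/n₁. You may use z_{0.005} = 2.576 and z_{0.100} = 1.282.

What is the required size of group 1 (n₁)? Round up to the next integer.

n₁ = 556

n₁ = (z_{α/2} + z_β)² · (σ₁² + σ₂²/r) / δ²
   = (2.576 + 1.282)² · (62² + 86²/3) / 13²
   = 14.8842 · (3844 + 2465.3) / 169
   = 14.8842 · 6309.3 / 169
   = 555.68
Round up → n₁ = 556; n₂ = r·n₁ = 3 × 556 = 1668.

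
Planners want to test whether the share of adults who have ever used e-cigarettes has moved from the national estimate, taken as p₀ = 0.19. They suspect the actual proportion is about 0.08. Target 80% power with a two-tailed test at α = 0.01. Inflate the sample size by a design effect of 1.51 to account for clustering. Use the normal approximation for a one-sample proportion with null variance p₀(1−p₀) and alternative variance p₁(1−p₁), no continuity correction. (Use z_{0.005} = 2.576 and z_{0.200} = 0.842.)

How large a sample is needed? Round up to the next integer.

n = [z_{α/2}·√(p₀q₀) + z_β·√(p₁q₁)]² / (p₁ − p₀)²
  = [2.576·√(0.19·0.81) + 0.842·√(0.08·0.92)]² / (-0.11)²
  = [2.576·0.3923 + 0.842·0.2713]² / 0.0121
  = [1.2390]² / 0.0121
  = 126.87
Design effect: 1.51 × 126.87 = 191.57.
Round up → n = 192.

n = 192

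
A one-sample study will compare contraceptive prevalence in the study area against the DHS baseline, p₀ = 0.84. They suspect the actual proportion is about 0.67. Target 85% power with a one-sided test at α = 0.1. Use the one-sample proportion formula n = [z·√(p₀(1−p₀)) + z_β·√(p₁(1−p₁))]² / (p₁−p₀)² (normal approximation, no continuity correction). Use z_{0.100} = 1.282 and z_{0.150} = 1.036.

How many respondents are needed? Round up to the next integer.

n = [z_α·√(p₀q₀) + z_β·√(p₁q₁)]² / (p₁ − p₀)²
  = [1.282·√(0.84·0.16) + 1.036·√(0.67·0.33)]² / (-0.17)²
  = [1.282·0.3666 + 1.036·0.4702]² / 0.0289
  = [0.9571]² / 0.0289
  = 31.70
Round up → n = 32.

n = 32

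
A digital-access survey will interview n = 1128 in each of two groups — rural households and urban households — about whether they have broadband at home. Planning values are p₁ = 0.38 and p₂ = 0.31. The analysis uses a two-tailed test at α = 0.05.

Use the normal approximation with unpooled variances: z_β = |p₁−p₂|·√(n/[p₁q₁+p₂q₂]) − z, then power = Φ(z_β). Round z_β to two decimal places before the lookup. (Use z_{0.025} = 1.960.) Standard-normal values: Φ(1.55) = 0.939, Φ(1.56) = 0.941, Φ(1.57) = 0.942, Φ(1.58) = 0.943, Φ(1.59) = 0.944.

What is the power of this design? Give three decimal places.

Power ≈ 0.939

z_β = |p₁−p₂|·√(n/[p₁q₁+p₂q₂]) − z_{α/2}
    = 0.07 · √(1128/0.4495) − 1.960
    = 0.07 · 50.0945 − 1.960
    = 3.5066 − 1.960 = 1.5466 → 1.55
Power = Φ(1.55) = 0.939.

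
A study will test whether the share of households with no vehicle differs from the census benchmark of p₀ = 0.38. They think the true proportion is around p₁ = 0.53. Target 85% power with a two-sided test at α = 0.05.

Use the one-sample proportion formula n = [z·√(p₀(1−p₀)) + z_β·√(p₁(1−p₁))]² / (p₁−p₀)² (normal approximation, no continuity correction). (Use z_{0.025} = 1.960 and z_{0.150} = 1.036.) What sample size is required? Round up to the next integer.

n = 96

n = [z_{α/2}·√(p₀q₀) + z_β·√(p₁q₁)]² / (p₁ − p₀)²
  = [1.960·√(0.38·0.62) + 1.036·√(0.53·0.47)]² / (0.15)²
  = [1.960·0.4854 + 1.036·0.4991]² / 0.0225
  = [1.4684]² / 0.0225
  = 95.83
Round up → n = 96.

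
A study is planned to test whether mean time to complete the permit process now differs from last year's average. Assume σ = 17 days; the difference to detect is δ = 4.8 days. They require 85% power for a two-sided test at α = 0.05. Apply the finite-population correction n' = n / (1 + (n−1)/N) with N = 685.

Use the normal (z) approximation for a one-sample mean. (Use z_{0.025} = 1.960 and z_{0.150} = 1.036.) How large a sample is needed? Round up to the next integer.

n = (z_{α/2} + z_β)² · σ² / δ²
  = (1.960 + 1.036)² · 17² / 4.8²
  = 8.9760 · 289 / 23.04
  = 112.59
Finite-population correction (N = 685): 112.59 / (1 + (112.59 − 1)/685) = 96.82.
Round up → n = 97.

n = 97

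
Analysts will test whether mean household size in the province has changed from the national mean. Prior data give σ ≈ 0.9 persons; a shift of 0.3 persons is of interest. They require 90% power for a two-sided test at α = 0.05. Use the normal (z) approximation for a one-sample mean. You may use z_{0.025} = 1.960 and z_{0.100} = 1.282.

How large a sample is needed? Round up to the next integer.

n = (z_{α/2} + z_β)² · σ² / δ²
  = (1.960 + 1.282)² · 0.9² / 0.3²
  = 10.5106 · 0.81 / 0.09
  = 94.60
Round up → n = 95.

n = 95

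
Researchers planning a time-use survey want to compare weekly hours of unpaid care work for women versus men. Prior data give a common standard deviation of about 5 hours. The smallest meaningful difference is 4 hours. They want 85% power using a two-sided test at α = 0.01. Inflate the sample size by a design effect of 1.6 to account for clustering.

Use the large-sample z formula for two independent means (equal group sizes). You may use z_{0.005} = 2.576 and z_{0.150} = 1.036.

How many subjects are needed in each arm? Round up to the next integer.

n = 66 per group

n = (z_{α/2} + z_β)² · (σ₁² + σ₂²) / δ²
  = (2.576 + 1.036)² · (2·5² = 50) / 4²
  = 13.0465 · 50 / 16
  = 40.77
Design effect: 1.6 × 40.77 = 65.23.
Round up → n = 66 per group.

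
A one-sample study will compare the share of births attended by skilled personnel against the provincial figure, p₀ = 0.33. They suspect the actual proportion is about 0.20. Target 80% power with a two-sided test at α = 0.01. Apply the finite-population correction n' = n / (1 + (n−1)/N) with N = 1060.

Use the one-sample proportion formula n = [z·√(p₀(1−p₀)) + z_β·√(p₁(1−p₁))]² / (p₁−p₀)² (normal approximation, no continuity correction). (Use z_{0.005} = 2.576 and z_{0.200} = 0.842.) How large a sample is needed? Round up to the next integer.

n = [z_{α/2}·√(p₀q₀) + z_β·√(p₁q₁)]² / (p₁ − p₀)²
  = [2.576·√(0.33·0.67) + 0.842·√(0.20·0.80)]² / (-0.13)²
  = [2.576·0.4702 + 0.842·0.4000]² / 0.0169
  = [1.5481]² / 0.0169
  = 141.81
Finite-population correction (N = 1060): 141.81 / (1 + (141.81 − 1)/1060) = 125.18.
Round up → n = 126.

n = 126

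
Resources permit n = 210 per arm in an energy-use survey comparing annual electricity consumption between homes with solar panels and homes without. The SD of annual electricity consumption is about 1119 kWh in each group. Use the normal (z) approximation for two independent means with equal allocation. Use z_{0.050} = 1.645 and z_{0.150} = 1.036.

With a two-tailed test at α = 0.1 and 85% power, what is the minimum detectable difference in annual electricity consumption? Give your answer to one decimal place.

Minimum detectable difference ≈ 292.8 kWh

δ = (z_{α/2} + z_β) · √((σ₁²+σ₂²)/n)
  = (1.645 + 1.036) · √(2504322/210)
  = 2.681 · √11925.3
  = 2.681 · 109.2032
  = 292.7738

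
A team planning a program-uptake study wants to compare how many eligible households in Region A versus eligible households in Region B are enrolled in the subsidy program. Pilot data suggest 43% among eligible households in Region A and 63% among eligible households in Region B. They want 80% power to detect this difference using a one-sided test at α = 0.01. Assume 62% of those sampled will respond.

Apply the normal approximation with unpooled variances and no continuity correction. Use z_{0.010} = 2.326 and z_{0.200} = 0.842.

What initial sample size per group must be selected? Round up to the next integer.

n = 194 per group

n = (z_α + z_β)² · [p₁(1−p₁) + p₂(1−p₂)] / (p₁ − p₂)²
  = (2.326 + 0.842)² · (0.43·0.57 + 0.63·0.37) / (-0.20)²
  = (3.168)² · (0.2451 + 0.2331) / 0.0400
  = 10.0362 · 0.4782 / 0.0400
  = 119.98
Adjust for 62% response: 119.98 / 0.62 = 193.52.
Round up → n = 194 per group.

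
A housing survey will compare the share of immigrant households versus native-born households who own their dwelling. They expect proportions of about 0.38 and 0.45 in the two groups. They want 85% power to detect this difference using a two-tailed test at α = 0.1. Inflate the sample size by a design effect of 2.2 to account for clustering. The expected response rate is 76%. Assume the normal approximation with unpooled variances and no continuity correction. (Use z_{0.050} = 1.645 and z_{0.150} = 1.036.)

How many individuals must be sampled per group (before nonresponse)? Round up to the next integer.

n = 2052 per group

n = (z_{α/2} + z_β)² · [p₁(1−p₁) + p₂(1−p₂)] / (p₁ − p₂)²
  = (1.645 + 1.036)² · (0.38·0.62 + 0.45·0.55) / (-0.07)²
  = (2.681)² · (0.2356 + 0.2475) / 0.0049
  = 7.1878 · 0.4831 / 0.0049
  = 708.65
Design effect: 2.2 × 708.65 = 1559.04.
Adjust for 76% response: 1559.04 / 0.76 = 2051.37.
Round up → n = 2052 per group.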